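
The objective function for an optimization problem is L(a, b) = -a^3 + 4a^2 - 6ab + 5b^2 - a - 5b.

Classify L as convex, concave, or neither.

The term -a^3 is cubic, so the Hessian is not constant.
∂²L/∂a² = -6a + 8, which takes both signs as a varies (negative for sufficiently large a). A diagonal entry of the Hessian changing sign means the Hessian is neither positive- nor negative-semidefinite on all of R^2.

neither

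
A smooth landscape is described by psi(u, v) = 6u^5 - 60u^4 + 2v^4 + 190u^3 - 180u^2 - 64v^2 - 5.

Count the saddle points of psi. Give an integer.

psi separates as a function of u plus a function of v, so ∇psi=0 decouples.
∂psi/∂u = 30u(u - 4)(u - 3)(u - 1) = 0 at u ∈ {0, 1, 3, 4}; ∂psi/∂v = 8v(v - 4)(v + 4) = 0 at v ∈ {-4, 0, 4}.
The Hessian is diagonal: diag(psi_uu, psi_vv). Second derivatives: psi_uu(0)=-360, psi_uu(1)=180, psi_uu(3)=-180, psi_uu(4)=360; psi_vv(-4)=256, psi_vv(0)=-128, psi_vv(4)=256.
Saddle points occur where the two diagonal entries have opposite signs: (0, -4), (0, 4), (1, 0), (3, -4), (3, 4), (4, 0). Count: 6.

6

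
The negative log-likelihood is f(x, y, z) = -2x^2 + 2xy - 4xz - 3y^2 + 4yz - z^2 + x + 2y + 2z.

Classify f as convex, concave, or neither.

neither

f is quadratic, so its Hessian is the constant matrix H = [[-4, 2, -4], [2, -6, 4], [-4, 4, -2]].
Leading principal minors: -4, 20, 56.
Neither pattern holds ⇒ H is indefinite ⇒ neither convex nor concave.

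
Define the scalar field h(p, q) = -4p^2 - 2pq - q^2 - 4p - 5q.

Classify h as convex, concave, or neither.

concave

h is quadratic, so its Hessian is the constant matrix H = [[-8, -2], [-2, -2]].
det(H) = 12, tr(H) = -10.
det(H) > 0 and tr(H) < 0, so H is negative definite everywhere: concave.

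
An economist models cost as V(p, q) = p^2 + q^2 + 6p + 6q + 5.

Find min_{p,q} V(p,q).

-13

V(p,q) separates as A(p) + B(q) + 5, so its minimum is min A + min B + 5.
A'(p) = 2p + 6 vanishes at p ∈ {-3}; B'(q) = 2q + 6 vanishes at q ∈ {-3}.
Local minima of A (where A''>0): A(-3)=-9. Local minima of B: B(-3)=-9.
So the global minimum of V is A(-3) + B(-3) + 5 = -9 − 9 + 5 = -13, attained at (-3, -3).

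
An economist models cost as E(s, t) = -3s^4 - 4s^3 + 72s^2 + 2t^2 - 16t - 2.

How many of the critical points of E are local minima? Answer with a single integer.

E separates as a function of s plus a function of t, so ∇E=0 decouples.
∂E/∂s = -12s(s - 3)(s + 4) = 0 at s ∈ {-4, 0, 3}; ∂E/∂t = 4(t - 4) = 0 at t ∈ {4}.
The Hessian is diagonal: diag(E_ss, E_tt). Second derivatives: E_ss(-4)=-336, E_ss(0)=144, E_ss(3)=-252; E_tt(4)=4.
Local minima occur where both diagonal entries positive: (0, 4). Count: 1.

1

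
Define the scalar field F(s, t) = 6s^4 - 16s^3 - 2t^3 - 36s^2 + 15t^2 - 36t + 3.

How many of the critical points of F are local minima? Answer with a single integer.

2

F separates as a function of s plus a function of t, so ∇F=0 decouples.
∂F/∂s = 24s(s - 3)(s + 1) = 0 at s ∈ {-1, 0, 3}; ∂F/∂t = -6(t - 3)(t - 2) = 0 at t ∈ {2, 3}.
The Hessian is diagonal: diag(F_ss, F_tt). Second derivatives: F_ss(-1)=96, F_ss(0)=-72, F_ss(3)=288; F_tt(2)=6, F_tt(3)=-6.
Local minima occur where both diagonal entries positive: (-1, 2), (3, 2). Count: 2.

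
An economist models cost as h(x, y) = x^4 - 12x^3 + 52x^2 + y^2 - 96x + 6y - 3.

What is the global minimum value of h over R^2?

-76

h(x,y) separates as P(x) + Q(y) − 3, so its minimum is min P + min Q − 3.
P'(x) = 4(x - 4)(x - 3)(x - 2) vanishes at x ∈ {2, 3, 4}; Q'(y) = 2y + 6 vanishes at y ∈ {-3}.
Local minima of P (where P''>0): P(2)=-64, P(4)=-64. Local minima of Q: Q(-3)=-9.
So the global minimum of h is P(2) + Q(-3) − 3 = -64 − 9 − 3 = -76, attained at (2, -3).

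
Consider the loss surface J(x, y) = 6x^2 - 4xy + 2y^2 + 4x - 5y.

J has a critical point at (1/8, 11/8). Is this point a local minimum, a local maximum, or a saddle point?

The Hessian of J is constant: H = [[12, -4], [-4, 4]].
det(H) = 12·4 − (-4)² = 32.
det(H) > 0 and tr(H) = 16 > 0, so H is positive definite and the point is a local minimum.

local minimum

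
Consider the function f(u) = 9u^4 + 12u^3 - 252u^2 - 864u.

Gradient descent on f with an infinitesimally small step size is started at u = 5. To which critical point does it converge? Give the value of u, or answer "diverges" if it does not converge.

4

f'(u) = 36(u - 4)(u + 2)(u + 3), so f'(5) = 2016.
Gradient descent moves in the -f' direction, i.e. u is decreasing.
The nearest critical point in that direction is u = 4, where f'' = 1512 > 0 (a local minimum). The iterate converges there.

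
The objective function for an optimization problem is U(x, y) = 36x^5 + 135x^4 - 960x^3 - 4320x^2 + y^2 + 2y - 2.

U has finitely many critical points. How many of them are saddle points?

U separates as a function of x plus a function of y, so ∇U=0 decouples.
∂U/∂x = 180x(x - 4)(x + 3)(x + 4) = 0 at x ∈ {-4, -3, 0, 4}; ∂U/∂y = 2(y + 1) = 0 at y ∈ {-1}.
The Hessian is diagonal: diag(U_xx, U_yy). Second derivatives: U_xx(-4)=-5760, U_xx(-3)=3780, U_xx(0)=-8640, U_xx(4)=40320; U_yy(-1)=2.
Saddle points occur where the two diagonal entries have opposite signs: (-4, -1), (0, -1). Count: 2.

2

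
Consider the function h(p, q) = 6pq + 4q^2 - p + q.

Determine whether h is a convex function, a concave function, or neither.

neither

h is quadratic, so its Hessian is the constant matrix H = [[0, 6], [6, 8]].
det(H) = -36, tr(H) = 8.
det(H) < 0, so H is indefinite: neither convex nor concave.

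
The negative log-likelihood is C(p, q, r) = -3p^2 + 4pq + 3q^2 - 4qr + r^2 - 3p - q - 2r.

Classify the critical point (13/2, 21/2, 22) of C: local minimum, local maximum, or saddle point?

saddle point

The Hessian is constant: H = [[-6, 4, 0], [4, 6, -4], [0, -4, 2]].
Leading principal minors: Δ₁ = -6, Δ₂ = -52, Δ₃ = -8.
The minors fit neither the all-positive nor the alternating-sign pattern, so H is indefinite: a saddle point.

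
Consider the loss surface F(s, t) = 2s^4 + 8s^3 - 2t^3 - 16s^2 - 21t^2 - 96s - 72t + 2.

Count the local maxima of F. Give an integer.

1

F separates as a function of s plus a function of t, so ∇F=0 decouples.
∂F/∂s = 8(s - 2)(s + 2)(s + 3) = 0 at s ∈ {-3, -2, 2}; ∂F/∂t = -6(t + 3)(t + 4) = 0 at t ∈ {-4, -3}.
The Hessian is diagonal: diag(F_ss, F_tt). Second derivatives: F_ss(-3)=40, F_ss(-2)=-32, F_ss(2)=160; F_tt(-4)=6, F_tt(-3)=-6.
Local maxima occur where both diagonal entries negative: (-2, -3). Count: 1.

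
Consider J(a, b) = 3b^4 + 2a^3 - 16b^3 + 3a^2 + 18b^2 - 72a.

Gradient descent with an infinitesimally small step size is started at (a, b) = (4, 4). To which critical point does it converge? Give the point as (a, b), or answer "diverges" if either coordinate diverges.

(3, 3)

J is separable, so gradient descent decouples: a follows -∂J/∂a, b follows -∂J/∂b.
∂J/∂a = 6(a - 3)(a + 4); at a=4 this is 48, so a decreases.
∂J/∂b = 12b(b - 3)(b - 1); at b=4 this is 144, so b decreases.
a converges to its nearest critical value 3 (a local min of the a-part); b converges to 3. The iterate converges to (3, 3).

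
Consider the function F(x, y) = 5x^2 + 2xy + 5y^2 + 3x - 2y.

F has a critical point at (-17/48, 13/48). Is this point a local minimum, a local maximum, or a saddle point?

local minimum

The Hessian of F is constant: H = [[10, 2], [2, 10]].
det(H) = 10·10 − 2² = 96.
det(H) > 0 and tr(H) = 20 > 0, so H is positive definite and the point is a local minimum.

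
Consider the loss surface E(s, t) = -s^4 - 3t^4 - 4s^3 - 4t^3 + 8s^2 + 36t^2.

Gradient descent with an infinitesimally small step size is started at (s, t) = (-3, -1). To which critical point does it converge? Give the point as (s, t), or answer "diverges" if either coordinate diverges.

E is separable, so gradient descent decouples: s follows -∂E/∂s, t follows -∂E/∂t.
∂E/∂s = -4s(s - 1)(s + 4); at s=-3 this is -48, so s increases.
∂E/∂t = -12t(t - 2)(t + 3); at t=-1 this is -72, so t increases.
s converges to its nearest critical value 0 (a local min of the s-part); t converges to 0. The iterate converges to (0, 0).

(0, 0)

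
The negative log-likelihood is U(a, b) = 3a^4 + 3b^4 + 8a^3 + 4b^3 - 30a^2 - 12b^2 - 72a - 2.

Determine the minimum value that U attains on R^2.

U(a,b) separates as P(a) + Q(b) − 2, so its minimum is min P + min Q − 2.
P'(a) = 12(a - 2)(a + 1)(a + 3) vanishes at a ∈ {-3, -1, 2}; Q'(b) = 12b(b - 1)(b + 2) vanishes at b ∈ {-2, 0, 1}.
Local minima of P (where P''>0): P(-3)=-27, P(2)=-152. Local minima of Q: Q(-2)=-32, Q(1)=-5.
So the global minimum of U is P(2) + Q(-2) − 2 = -152 − 32 − 2 = -186, attained at (2, -2).

-186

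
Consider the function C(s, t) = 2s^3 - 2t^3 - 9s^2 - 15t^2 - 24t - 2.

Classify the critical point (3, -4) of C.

local minimum

The mixed partial ∂²C/∂s∂t is 0, so the Hessian at any point is diag(C_ss, C_tt) = diag(6(2s - 3), -6(2t + 5)).
At (3, -4): H = diag(18, 18).
Both eigenvalues are positive, so H is positive definite: a local minimum.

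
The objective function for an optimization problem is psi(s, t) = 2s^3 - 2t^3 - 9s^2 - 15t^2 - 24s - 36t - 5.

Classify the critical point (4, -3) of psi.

local minimum

The mixed partial ∂²psi/∂s∂t is 0, so the Hessian at any point is diag(psi_ss, psi_tt) = diag(6(2s - 3), -6(2t + 5)).
At (4, -3): H = diag(30, 6).
Both eigenvalues are positive, so H is positive definite: a local minimum.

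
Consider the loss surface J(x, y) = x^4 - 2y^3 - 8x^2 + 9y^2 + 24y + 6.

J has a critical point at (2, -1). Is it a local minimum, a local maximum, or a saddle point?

The mixed partial ∂²J/∂x∂y is 0, so the Hessian at any point is diag(J_xx, J_yy) = diag(4(3x^2 - 4), 6(-2y + 3)).
At (2, -1): H = diag(32, 30).
Both eigenvalues are positive, so H is positive definite: a local minimum.

local minimum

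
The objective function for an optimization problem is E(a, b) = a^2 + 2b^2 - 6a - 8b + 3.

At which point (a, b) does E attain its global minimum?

(3, 2)

E(a,b) separates as P(a) + Q(b) + 3, so its minimum is min P + min Q + 3.
P'(a) = 2a - 6 vanishes at a ∈ {3}; Q'(b) = 4b - 8 vanishes at b ∈ {2}.
Local minima of P (where P''>0): P(3)=-9. Local minima of Q: Q(2)=-8.
So the global minimum of E is P(3) + Q(2) + 3 = -9 − 8 + 3 = -14, attained at (3, 2).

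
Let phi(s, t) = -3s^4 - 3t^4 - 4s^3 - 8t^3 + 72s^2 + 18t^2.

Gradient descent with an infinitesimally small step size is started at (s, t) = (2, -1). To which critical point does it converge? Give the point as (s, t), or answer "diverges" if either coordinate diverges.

(0, 0)

phi is separable, so gradient descent decouples: s follows -∂phi/∂s, t follows -∂phi/∂t.
∂phi/∂s = -12s(s - 3)(s + 4); at s=2 this is 144, so s decreases.
∂phi/∂t = -12t(t - 1)(t + 3); at t=-1 this is -48, so t increases.
s converges to its nearest critical value 0 (a local min of the s-part); t converges to 0. The iterate converges to (0, 0).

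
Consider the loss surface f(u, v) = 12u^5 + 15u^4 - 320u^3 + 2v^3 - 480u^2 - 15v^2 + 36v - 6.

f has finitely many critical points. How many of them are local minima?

2

f separates as a function of u plus a function of v, so ∇f=0 decouples.
∂f/∂u = 60u(u - 4)(u + 1)(u + 4) = 0 at u ∈ {-4, -1, 0, 4}; ∂f/∂v = 6(v - 3)(v - 2) = 0 at v ∈ {2, 3}.
The Hessian is diagonal: diag(f_uu, f_vv). Second derivatives: f_uu(-4)=-5760, f_uu(-1)=900, f_uu(0)=-960, f_uu(4)=9600; f_vv(2)=-6, f_vv(3)=6.
Local minima occur where both diagonal entries positive: (-1, 3), (4, 3). Count: 2.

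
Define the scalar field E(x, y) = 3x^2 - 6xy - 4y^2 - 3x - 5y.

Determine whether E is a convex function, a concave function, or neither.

neither

E is quadratic, so its Hessian is the constant matrix H = [[6, -6], [-6, -8]].
det(H) = -84, tr(H) = -2.
det(H) < 0, so H is indefinite: neither convex nor concave.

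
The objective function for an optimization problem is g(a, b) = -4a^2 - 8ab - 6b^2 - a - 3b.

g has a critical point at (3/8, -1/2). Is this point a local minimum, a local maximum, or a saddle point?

local maximum

The Hessian of g is constant: H = [[-8, -8], [-8, -12]].
det(H) = (-8)·(-12) − (-8)² = 32.
det(H) > 0 and tr(H) = -20 < 0, so H is negative definite and the point is a local maximum.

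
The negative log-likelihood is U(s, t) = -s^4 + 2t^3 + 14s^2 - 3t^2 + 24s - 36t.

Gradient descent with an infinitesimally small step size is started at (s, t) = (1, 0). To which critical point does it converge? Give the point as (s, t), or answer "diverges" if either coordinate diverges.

U is separable, so gradient descent decouples: s follows -∂U/∂s, t follows -∂U/∂t.
∂U/∂s = -4(s - 3)(s + 1)(s + 2); at s=1 this is 48, so s decreases.
∂U/∂t = 6(t - 3)(t + 2); at t=0 this is -36, so t increases.
s converges to its nearest critical value -1 (a local min of the s-part); t converges to 3. The iterate converges to (-1, 3).

(-1, 3)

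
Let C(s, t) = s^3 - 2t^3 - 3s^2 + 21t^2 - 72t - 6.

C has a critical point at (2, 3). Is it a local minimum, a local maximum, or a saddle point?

The mixed partial ∂²C/∂s∂t is 0, so the Hessian at any point is diag(C_ss, C_tt) = diag(6(s - 1), 6(-2t + 7)).
At (2, 3): H = diag(6, 6).
Both eigenvalues are positive, so H is positive definite: a local minimum.

local minimum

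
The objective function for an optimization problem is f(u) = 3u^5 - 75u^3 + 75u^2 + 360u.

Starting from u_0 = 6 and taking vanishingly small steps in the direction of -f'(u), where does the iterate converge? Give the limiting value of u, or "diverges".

f'(u) = 15(u - 3)(u - 2)(u + 1)(u + 4), so f'(6) = 12600.
Gradient descent moves in the -f' direction, i.e. u is decreasing.
The nearest critical point in that direction is u = 3, where f'' = 420 > 0 (a local minimum). The iterate converges there.

3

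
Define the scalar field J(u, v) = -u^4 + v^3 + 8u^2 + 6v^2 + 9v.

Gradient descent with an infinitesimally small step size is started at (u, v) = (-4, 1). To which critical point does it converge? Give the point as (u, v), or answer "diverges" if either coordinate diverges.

diverges

J is separable, so gradient descent decouples: u follows -∂J/∂u, v follows -∂J/∂v.
∂J/∂u = -4u(u - 2)(u + 2); at u=-4 this is 192, so u decreases.
∂J/∂v = 3(v + 1)(v + 3); at v=1 this is 24, so v decreases.
The u-coordinate has no critical point in that direction and runs off to infinity.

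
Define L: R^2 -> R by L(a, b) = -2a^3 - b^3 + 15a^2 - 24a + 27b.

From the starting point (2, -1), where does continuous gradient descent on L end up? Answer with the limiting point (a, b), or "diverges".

(1, -3)

L is separable, so gradient descent decouples: a follows -∂L/∂a, b follows -∂L/∂b.
∂L/∂a = -6(a - 4)(a - 1); at a=2 this is 12, so a decreases.
∂L/∂b = -3(b - 3)(b + 3); at b=-1 this is 24, so b decreases.
a converges to its nearest critical value 1 (a local min of the a-part); b converges to -3. The iterate converges to (1, -3).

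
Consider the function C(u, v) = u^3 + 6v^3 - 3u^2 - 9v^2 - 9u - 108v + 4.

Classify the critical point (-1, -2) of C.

The mixed partial ∂²C/∂u∂v is 0, so the Hessian at any point is diag(C_uu, C_vv) = diag(6(u - 1), 18(2v - 1)).
At (-1, -2): H = diag(-12, -90).
Both eigenvalues are negative, so H is negative definite: a local maximum.

local maximum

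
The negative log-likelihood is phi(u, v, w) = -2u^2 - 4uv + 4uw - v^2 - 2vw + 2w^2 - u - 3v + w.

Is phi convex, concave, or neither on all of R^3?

phi is quadratic, so its Hessian is the constant matrix H = [[-4, -4, 4], [-4, -2, -2], [4, -2, 4]].
Leading principal minors: -4, -8, 80.
Neither pattern holds ⇒ H is indefinite ⇒ neither convex nor concave.

neither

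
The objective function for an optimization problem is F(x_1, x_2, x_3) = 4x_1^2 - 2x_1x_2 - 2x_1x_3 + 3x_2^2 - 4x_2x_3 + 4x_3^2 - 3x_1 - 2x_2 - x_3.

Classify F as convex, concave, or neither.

convex

F is quadratic, so its Hessian is the constant matrix H = [[8, -2, -2], [-2, 6, -4], [-2, -4, 8]].
Leading principal minors: 8, 44, 168.
All positive ⇒ H ≻ 0 ⇒ convex.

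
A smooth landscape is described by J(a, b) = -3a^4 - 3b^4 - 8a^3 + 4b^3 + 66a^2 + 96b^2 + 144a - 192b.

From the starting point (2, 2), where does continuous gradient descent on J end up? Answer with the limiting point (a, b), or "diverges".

(-1, 1)

J is separable, so gradient descent decouples: a follows -∂J/∂a, b follows -∂J/∂b.
∂J/∂a = -12(a - 3)(a + 1)(a + 4); at a=2 this is 216, so a decreases.
∂J/∂b = -12(b - 4)(b - 1)(b + 4); at b=2 this is 144, so b decreases.
a converges to its nearest critical value -1 (a local min of the a-part); b converges to 1. The iterate converges to (-1, 1).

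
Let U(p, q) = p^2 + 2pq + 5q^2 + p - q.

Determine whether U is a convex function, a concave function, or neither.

convex

U is quadratic, so its Hessian is the constant matrix H = [[2, 2], [2, 10]].
det(H) = 16, tr(H) = 12.
det(H) > 0 and tr(H) > 0, so H is positive definite everywhere: convex.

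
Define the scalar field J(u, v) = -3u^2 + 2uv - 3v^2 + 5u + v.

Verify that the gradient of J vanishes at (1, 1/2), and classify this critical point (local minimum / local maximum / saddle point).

∇J = (-6u + 2v + 5, 2u - 6v + 1); substituting (1, 1/2) gives ∇J = (0, 0), so (1, 1/2) is indeed a critical point.
The Hessian of J is constant: H = [[-6, 2], [2, -6]].
det(H) = (-6)·(-6) − 2² = 32.
det(H) > 0 and tr(H) = -12 < 0, so H is negative definite and the point is a local maximum.

local maximum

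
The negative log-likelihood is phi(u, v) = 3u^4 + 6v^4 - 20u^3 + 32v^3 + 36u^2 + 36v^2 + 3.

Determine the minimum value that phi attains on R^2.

phi(u,v) separates as P(u) + Q(v) + 3, so its minimum is min P + min Q + 3.
P'(u) = 12u(u - 3)(u - 2) vanishes at u ∈ {0, 2, 3}; Q'(v) = 24v(v + 1)(v + 3) vanishes at v ∈ {-3, -1, 0}.
Local minima of P (where P''>0): P(0)=0, P(3)=27. Local minima of Q: Q(-3)=-54, Q(0)=0.
So the global minimum of phi is P(0) + Q(-3) + 3 = 0 − 54 + 3 = -51, attained at (0, -3).

-51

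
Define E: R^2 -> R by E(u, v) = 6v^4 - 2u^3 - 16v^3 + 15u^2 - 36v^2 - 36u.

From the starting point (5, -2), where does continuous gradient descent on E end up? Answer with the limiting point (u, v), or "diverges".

diverges

E is separable, so gradient descent decouples: u follows -∂E/∂u, v follows -∂E/∂v.
∂E/∂u = -6(u - 3)(u - 2); at u=5 this is -36, so u increases.
∂E/∂v = 24v(v - 3)(v + 1); at v=-2 this is -240, so v increases.
The u-coordinate has no critical point in that direction and runs off to infinity.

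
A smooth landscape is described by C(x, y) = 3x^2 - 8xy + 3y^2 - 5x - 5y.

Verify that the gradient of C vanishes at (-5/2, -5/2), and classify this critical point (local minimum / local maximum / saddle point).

saddle point

∇C = (6x - 8y - 5, -8x + 6y - 5); substituting (-5/2, -5/2) gives ∇C = (0, 0), so (-5/2, -5/2) is indeed a critical point.
The Hessian of C is constant: H = [[6, -8], [-8, 6]].
det(H) = 6·6 − (-8)² = -28.
Since det(H) < 0, H is indefinite and the critical point is a saddle point.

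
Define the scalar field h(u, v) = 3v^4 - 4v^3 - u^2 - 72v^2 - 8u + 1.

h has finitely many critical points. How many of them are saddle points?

h separates as a function of u plus a function of v, so ∇h=0 decouples.
∂h/∂u = -2(u + 4) = 0 at u ∈ {-4}; ∂h/∂v = 12v(v - 4)(v + 3) = 0 at v ∈ {-3, 0, 4}.
The Hessian is diagonal: diag(h_uu, h_vv). Second derivatives: h_uu(-4)=-2; h_vv(-3)=252, h_vv(0)=-144, h_vv(4)=336.
Saddle points occur where the two diagonal entries have opposite signs: (-4, -3), (-4, 4). Count: 2.

2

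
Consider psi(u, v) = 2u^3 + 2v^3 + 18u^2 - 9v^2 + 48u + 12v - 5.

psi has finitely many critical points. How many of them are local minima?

psi separates as a function of u plus a function of v, so ∇psi=0 decouples.
∂psi/∂u = 6(u + 2)(u + 4) = 0 at u ∈ {-4, -2}; ∂psi/∂v = 6(v - 2)(v - 1) = 0 at v ∈ {1, 2}.
The Hessian is diagonal: diag(psi_uu, psi_vv). Second derivatives: psi_uu(-4)=-12, psi_uu(-2)=12; psi_vv(1)=-6, psi_vv(2)=6.
Local minima occur where both diagonal entries positive: (-2, 2). Count: 1.

1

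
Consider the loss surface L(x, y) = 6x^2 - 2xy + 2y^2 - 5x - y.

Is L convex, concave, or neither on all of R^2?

convex

L is quadratic, so its Hessian is the constant matrix H = [[12, -2], [-2, 4]].
det(H) = 44, tr(H) = 16.
det(H) > 0 and tr(H) > 0, so H is positive definite everywhere: convex.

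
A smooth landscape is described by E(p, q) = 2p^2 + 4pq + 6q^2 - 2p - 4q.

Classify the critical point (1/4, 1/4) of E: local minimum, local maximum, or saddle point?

The Hessian of E is constant: H = [[4, 4], [4, 12]].
det(H) = 4·12 − 4² = 32.
det(H) > 0 and tr(H) = 16 > 0, so H is positive definite and the point is a local minimum.

local minimum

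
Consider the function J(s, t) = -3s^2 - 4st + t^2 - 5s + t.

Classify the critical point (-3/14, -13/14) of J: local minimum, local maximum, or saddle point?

The Hessian of J is constant: H = [[-6, -4], [-4, 2]].
det(H) = (-6)·2 − (-4)² = -28.
Since det(H) < 0, H is indefinite and the critical point is a saddle point.

saddle point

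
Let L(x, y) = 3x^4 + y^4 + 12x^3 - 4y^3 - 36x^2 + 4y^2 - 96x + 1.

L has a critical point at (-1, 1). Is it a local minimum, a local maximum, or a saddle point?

The mixed partial ∂²L/∂x∂y is 0, so the Hessian at any point is diag(L_xx, L_yy) = diag(36(x^2 + 2x - 2), 4(3y^2 - 6y + 2)).
At (-1, 1): H = diag(-108, -4).
Both eigenvalues are negative, so H is negative definite: a local maximum.

local maximum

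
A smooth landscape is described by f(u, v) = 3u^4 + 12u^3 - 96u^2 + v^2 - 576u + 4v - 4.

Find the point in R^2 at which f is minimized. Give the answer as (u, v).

(4, -2)

f(u,v) separates as P(u) + Q(v) − 4, so its minimum is min P + min Q − 4.
P'(u) = 12(u - 4)(u + 3)(u + 4) vanishes at u ∈ {-4, -3, 4}; Q'(v) = 2v + 4 vanishes at v ∈ {-2}.
Local minima of P (where P''>0): P(-4)=768, P(4)=-2304. Local minima of Q: Q(-2)=-4.
So the global minimum of f is P(4) + Q(-2) − 4 = -2304 − 4 − 4 = -2312, attained at (4, -2).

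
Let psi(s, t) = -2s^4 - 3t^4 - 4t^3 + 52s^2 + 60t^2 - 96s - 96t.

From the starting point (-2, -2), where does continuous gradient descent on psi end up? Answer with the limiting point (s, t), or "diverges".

psi is separable, so gradient descent decouples: s follows -∂psi/∂s, t follows -∂psi/∂t.
∂psi/∂s = -8(s - 3)(s - 1)(s + 4); at s=-2 this is -240, so s increases.
∂psi/∂t = -12(t - 2)(t - 1)(t + 4); at t=-2 this is -288, so t increases.
s converges to its nearest critical value 1 (a local min of the s-part); t converges to 1. The iterate converges to (1, 1).

(1, 1)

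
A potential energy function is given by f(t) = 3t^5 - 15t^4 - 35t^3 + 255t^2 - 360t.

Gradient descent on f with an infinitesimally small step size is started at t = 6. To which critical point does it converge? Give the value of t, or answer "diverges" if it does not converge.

f'(t) = 15(t - 4)(t - 2)(t - 1)(t + 3), so f'(6) = 5400.
Gradient descent moves in the -f' direction, i.e. t is decreasing.
The nearest critical point in that direction is t = 4, where f'' = 630 > 0 (a local minimum). The iterate converges there.

4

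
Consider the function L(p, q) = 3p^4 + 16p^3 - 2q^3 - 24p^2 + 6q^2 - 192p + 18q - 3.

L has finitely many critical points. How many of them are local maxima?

1

L separates as a function of p plus a function of q, so ∇L=0 decouples.
∂L/∂p = 12(p - 2)(p + 2)(p + 4) = 0 at p ∈ {-4, -2, 2}; ∂L/∂q = -6(q - 3)(q + 1) = 0 at q ∈ {-1, 3}.
The Hessian is diagonal: diag(L_pp, L_qq). Second derivatives: L_pp(-4)=144, L_pp(-2)=-96, L_pp(2)=288; L_qq(-1)=24, L_qq(3)=-24.
Local maxima occur where both diagonal entries negative: (-2, 3). Count: 1.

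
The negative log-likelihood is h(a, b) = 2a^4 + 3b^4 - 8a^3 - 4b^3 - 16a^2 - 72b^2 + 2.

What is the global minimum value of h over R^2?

h(a,b) separates as P(a) + Q(b) + 2, so its minimum is min P + min Q + 2.
P'(a) = 8a(a - 4)(a + 1) vanishes at a ∈ {-1, 0, 4}; Q'(b) = 12b(b - 4)(b + 3) vanishes at b ∈ {-3, 0, 4}.
Local minima of P (where P''>0): P(-1)=-6, P(4)=-256. Local minima of Q: Q(-3)=-297, Q(4)=-640.
So the global minimum of h is P(4) + Q(4) + 2 = -256 − 640 + 2 = -894, attained at (4, 4).

-894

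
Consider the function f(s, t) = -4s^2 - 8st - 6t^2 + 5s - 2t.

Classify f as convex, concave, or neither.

f is quadratic, so its Hessian is the constant matrix H = [[-8, -8], [-8, -12]].
det(H) = 32, tr(H) = -20.
det(H) > 0 and tr(H) < 0, so H is negative definite everywhere: concave.

concave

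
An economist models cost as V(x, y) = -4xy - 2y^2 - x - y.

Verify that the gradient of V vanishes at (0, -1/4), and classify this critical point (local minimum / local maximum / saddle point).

∇V = (-4y - 1, -4x - 4y - 1); substituting (0, -1/4) gives ∇V = (0, 0), so (0, -1/4) is indeed a critical point.
The Hessian of V is constant: H = [[0, -4], [-4, -4]].
det(H) = 0·(-4) − (-4)² = -16.
Since det(H) < 0, H is indefinite and the critical point is a saddle point.

saddle point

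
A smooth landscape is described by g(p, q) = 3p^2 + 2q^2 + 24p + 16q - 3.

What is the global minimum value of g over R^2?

-83

g(p,q) separates as A(p) + B(q) − 3, so its minimum is min A + min B − 3.
A'(p) = 6p + 24 vanishes at p ∈ {-4}; B'(q) = 4q + 16 vanishes at q ∈ {-4}.
Local minima of A (where A''>0): A(-4)=-48. Local minima of B: B(-4)=-32.
So the global minimum of g is A(-4) + B(-4) − 3 = -48 − 32 − 3 = -83, attained at (-4, -4).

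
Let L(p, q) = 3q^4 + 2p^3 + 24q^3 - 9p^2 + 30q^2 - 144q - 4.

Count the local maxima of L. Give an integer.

L separates as a function of p plus a function of q, so ∇L=0 decouples.
∂L/∂p = 6p(p - 3) = 0 at p ∈ {0, 3}; ∂L/∂q = 12(q - 1)(q + 3)(q + 4) = 0 at q ∈ {-4, -3, 1}.
The Hessian is diagonal: diag(L_pp, L_qq). Second derivatives: L_pp(0)=-18, L_pp(3)=18; L_qq(-4)=60, L_qq(-3)=-48, L_qq(1)=240.
Local maxima occur where both diagonal entries negative: (0, -3). Count: 1.

1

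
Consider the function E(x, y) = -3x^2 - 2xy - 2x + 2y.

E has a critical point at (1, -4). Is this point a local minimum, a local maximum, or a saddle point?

saddle point

The Hessian of E is constant: H = [[-6, -2], [-2, 0]].
det(H) = (-6)·0 − (-2)² = -4.
Since det(H) < 0, H is indefinite and the critical point is a saddle point.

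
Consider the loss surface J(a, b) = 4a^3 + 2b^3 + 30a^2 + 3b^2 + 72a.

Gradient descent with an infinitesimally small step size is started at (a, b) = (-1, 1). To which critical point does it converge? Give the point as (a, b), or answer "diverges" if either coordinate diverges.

J is separable, so gradient descent decouples: a follows -∂J/∂a, b follows -∂J/∂b.
∂J/∂a = 12(a + 2)(a + 3); at a=-1 this is 24, so a decreases.
∂J/∂b = 6b(b + 1); at b=1 this is 12, so b decreases.
a converges to its nearest critical value -2 (a local min of the a-part); b converges to 0. The iterate converges to (-2, 0).

(-2, 0)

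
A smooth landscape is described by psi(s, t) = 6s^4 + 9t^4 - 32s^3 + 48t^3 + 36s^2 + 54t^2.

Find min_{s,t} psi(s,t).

psi(s,t) separates as P(s) + Q(t), so its minimum is min P + min Q.
P'(s) = 24s(s - 3)(s - 1) vanishes at s ∈ {0, 1, 3}; Q'(t) = 36t(t + 1)(t + 3) vanishes at t ∈ {-3, -1, 0}.
Local minima of P (where P''>0): P(0)=0, P(3)=-54. Local minima of Q: Q(-3)=-81, Q(0)=0.
So the global minimum of psi is P(3) + Q(-3) = -54 − 81 = -135, attained at (3, -3).

-135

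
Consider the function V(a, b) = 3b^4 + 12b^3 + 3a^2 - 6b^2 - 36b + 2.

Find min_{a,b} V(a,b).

-25

V(a,b) separates as P(a) + Q(b) + 2, so its minimum is min P + min Q + 2.
P'(a) = 6a vanishes at a ∈ {0}; Q'(b) = 12(b - 1)(b + 1)(b + 3) vanishes at b ∈ {-3, -1, 1}.
Local minima of P (where P''>0): P(0)=0. Local minima of Q: Q(-3)=-27, Q(1)=-27.
So the global minimum of V is P(0) + Q(-3) + 2 = 0 − 27 + 2 = -25, attained at (0, -3).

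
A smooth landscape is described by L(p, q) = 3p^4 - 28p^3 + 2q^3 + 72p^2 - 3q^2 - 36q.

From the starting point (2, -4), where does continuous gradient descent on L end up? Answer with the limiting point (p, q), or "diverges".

L is separable, so gradient descent decouples: p follows -∂L/∂p, q follows -∂L/∂q.
∂L/∂p = 12p(p - 4)(p - 3); at p=2 this is 48, so p decreases.
∂L/∂q = 6(q - 3)(q + 2); at q=-4 this is 84, so q decreases.
The q-coordinate has no critical point in that direction and runs off to infinity.

diverges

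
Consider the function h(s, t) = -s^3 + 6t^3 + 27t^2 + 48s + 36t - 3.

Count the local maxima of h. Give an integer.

h separates as a function of s plus a function of t, so ∇h=0 decouples.
∂h/∂s = -3(s - 4)(s + 4) = 0 at s ∈ {-4, 4}; ∂h/∂t = 18(t + 1)(t + 2) = 0 at t ∈ {-2, -1}.
The Hessian is diagonal: diag(h_ss, h_tt). Second derivatives: h_ss(-4)=24, h_ss(4)=-24; h_tt(-2)=-18, h_tt(-1)=18.
Local maxima occur where both diagonal entries negative: (4, -2). Count: 1.

1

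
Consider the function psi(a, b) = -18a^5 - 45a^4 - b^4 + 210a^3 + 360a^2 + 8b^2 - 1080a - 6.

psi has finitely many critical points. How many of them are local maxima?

psi separates as a function of a plus a function of b, so ∇psi=0 decouples.
∂psi/∂a = -90(a - 2)(a - 1)(a + 2)(a + 3) = 0 at a ∈ {-3, -2, 1, 2}; ∂psi/∂b = -4b(b - 2)(b + 2) = 0 at b ∈ {-2, 0, 2}.
The Hessian is diagonal: diag(psi_aa, psi_bb). Second derivatives: psi_aa(-3)=1800, psi_aa(-2)=-1080, psi_aa(1)=1080, psi_aa(2)=-1800; psi_bb(-2)=-32, psi_bb(0)=16, psi_bb(2)=-32.
Local maxima occur where both diagonal entries negative: (-2, -2), (-2, 2), (2, -2), (2, 2). Count: 4.

4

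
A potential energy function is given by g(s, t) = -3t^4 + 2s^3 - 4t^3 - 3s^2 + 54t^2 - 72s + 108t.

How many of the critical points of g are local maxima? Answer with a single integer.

g separates as a function of s plus a function of t, so ∇g=0 decouples.
∂g/∂s = 6(s - 4)(s + 3) = 0 at s ∈ {-3, 4}; ∂g/∂t = -12(t - 3)(t + 1)(t + 3) = 0 at t ∈ {-3, -1, 3}.
The Hessian is diagonal: diag(g_ss, g_tt). Second derivatives: g_ss(-3)=-42, g_ss(4)=42; g_tt(-3)=-144, g_tt(-1)=96, g_tt(3)=-288.
Local maxima occur where both diagonal entries negative: (-3, -3), (-3, 3). Count: 2.

2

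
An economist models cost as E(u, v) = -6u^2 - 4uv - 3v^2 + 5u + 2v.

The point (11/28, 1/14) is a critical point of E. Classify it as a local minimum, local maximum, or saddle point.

The Hessian of E is constant: H = [[-12, -4], [-4, -6]].
det(H) = (-12)·(-6) − (-4)² = 56.
det(H) > 0 and tr(H) = -18 < 0, so H is negative definite and the point is a local maximum.

local maximum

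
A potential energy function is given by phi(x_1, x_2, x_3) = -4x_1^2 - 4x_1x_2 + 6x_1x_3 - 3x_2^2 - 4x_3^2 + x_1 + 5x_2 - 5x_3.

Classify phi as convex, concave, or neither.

phi is quadratic, so its Hessian is the constant matrix H = [[-8, -4, 6], [-4, -6, 0], [6, 0, -8]].
Leading principal minors: -8, 32, -40.
Signs alternate −, +, − ⇒ H ≺ 0 ⇒ concave.

concave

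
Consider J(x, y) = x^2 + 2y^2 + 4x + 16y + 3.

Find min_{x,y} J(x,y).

-33

J(x,y) separates as P(x) + Q(y) + 3, so its minimum is min P + min Q + 3.
P'(x) = 2x + 4 vanishes at x ∈ {-2}; Q'(y) = 4y + 16 vanishes at y ∈ {-4}.
Local minima of P (where P''>0): P(-2)=-4. Local minima of Q: Q(-4)=-32.
So the global minimum of J is P(-2) + Q(-4) + 3 = -4 − 32 + 3 = -33, attained at (-2, -4).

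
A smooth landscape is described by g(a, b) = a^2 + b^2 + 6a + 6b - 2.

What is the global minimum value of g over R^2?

g(a,b) separates as P(a) + Q(b) − 2, so its minimum is min P + min Q − 2.
P'(a) = 2a + 6 vanishes at a ∈ {-3}; Q'(b) = 2b + 6 vanishes at b ∈ {-3}.
Local minima of P (where P''>0): P(-3)=-9. Local minima of Q: Q(-3)=-9.
So the global minimum of g is P(-3) + Q(-3) − 2 = -9 − 9 − 2 = -20, attained at (-3, -3).

-20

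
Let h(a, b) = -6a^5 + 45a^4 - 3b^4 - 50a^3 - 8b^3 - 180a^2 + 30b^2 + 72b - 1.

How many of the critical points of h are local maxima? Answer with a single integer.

4

h separates as a function of a plus a function of b, so ∇h=0 decouples.
∂h/∂a = -30a(a - 4)(a - 3)(a + 1) = 0 at a ∈ {-1, 0, 3, 4}; ∂h/∂b = -12(b - 2)(b + 1)(b + 3) = 0 at b ∈ {-3, -1, 2}.
The Hessian is diagonal: diag(h_aa, h_bb). Second derivatives: h_aa(-1)=600, h_aa(0)=-360, h_aa(3)=360, h_aa(4)=-600; h_bb(-3)=-120, h_bb(-1)=72, h_bb(2)=-180.
Local maxima occur where both diagonal entries negative: (0, -3), (0, 2), (4, -3), (4, 2). Count: 4.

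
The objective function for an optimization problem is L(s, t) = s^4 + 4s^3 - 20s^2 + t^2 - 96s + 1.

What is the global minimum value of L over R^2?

-278

L(s,t) separates as P(s) + Q(t) + 1, so its minimum is min P + min Q + 1.
P'(s) = 4(s - 3)(s + 2)(s + 4) vanishes at s ∈ {-4, -2, 3}; Q'(t) = 2t vanishes at t ∈ {0}.
Local minima of P (where P''>0): P(-4)=64, P(3)=-279. Local minima of Q: Q(0)=0.
So the global minimum of L is P(3) + Q(0) + 1 = -279 + 0 + 1 = -278, attained at (3, 0).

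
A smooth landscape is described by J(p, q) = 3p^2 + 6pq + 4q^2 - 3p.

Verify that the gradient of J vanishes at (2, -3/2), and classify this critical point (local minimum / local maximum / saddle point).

local minimum

∇J = (6p + 6q - 3, 6p + 8q); substituting (2, -3/2) gives ∇J = (0, 0), so (2, -3/2) is indeed a critical point.
The Hessian of J is constant: H = [[6, 6], [6, 8]].
det(H) = 6·8 − 6² = 12.
det(H) > 0 and tr(H) = 14 > 0, so H is positive definite and the point is a local minimum.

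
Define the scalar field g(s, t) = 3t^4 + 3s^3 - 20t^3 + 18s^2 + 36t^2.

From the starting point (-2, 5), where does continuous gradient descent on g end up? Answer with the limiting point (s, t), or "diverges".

(0, 3)

g is separable, so gradient descent decouples: s follows -∂g/∂s, t follows -∂g/∂t.
∂g/∂s = 9s(s + 4); at s=-2 this is -36, so s increases.
∂g/∂t = 12t(t - 3)(t - 2); at t=5 this is 360, so t decreases.
s converges to its nearest critical value 0 (a local min of the s-part); t converges to 3. The iterate converges to (0, 3).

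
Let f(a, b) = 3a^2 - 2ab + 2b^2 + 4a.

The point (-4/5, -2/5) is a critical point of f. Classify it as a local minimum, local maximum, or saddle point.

The Hessian of f is constant: H = [[6, -2], [-2, 4]].
det(H) = 6·4 − (-2)² = 20.
det(H) > 0 and tr(H) = 10 > 0, so H is positive definite and the point is a local minimum.

local minimum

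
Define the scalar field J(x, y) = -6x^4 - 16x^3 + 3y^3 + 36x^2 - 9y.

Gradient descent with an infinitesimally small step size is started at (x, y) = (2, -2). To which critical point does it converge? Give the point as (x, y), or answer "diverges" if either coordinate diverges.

diverges

J is separable, so gradient descent decouples: x follows -∂J/∂x, y follows -∂J/∂y.
∂J/∂x = -24x(x - 1)(x + 3); at x=2 this is -240, so x increases.
∂J/∂y = 9(y - 1)(y + 1); at y=-2 this is 27, so y decreases.
The x-coordinate has no critical point in that direction and runs off to infinity.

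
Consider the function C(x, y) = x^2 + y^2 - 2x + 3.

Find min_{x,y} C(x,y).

2

C(x,y) separates as P(x) + Q(y) + 3, so its minimum is min P + min Q + 3.
P'(x) = 2x - 2 vanishes at x ∈ {1}; Q'(y) = 2y vanishes at y ∈ {0}.
Local minima of P (where P''>0): P(1)=-1. Local minima of Q: Q(0)=0.
So the global minimum of C is P(1) + Q(0) + 3 = -1 + 0 + 3 = 2, attained at (1, 0).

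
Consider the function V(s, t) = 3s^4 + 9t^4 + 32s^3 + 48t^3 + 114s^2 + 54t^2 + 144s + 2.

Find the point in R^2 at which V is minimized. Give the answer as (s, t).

V(s,t) separates as P(s) + Q(t) + 2, so its minimum is min P + min Q + 2.
P'(s) = 12(s + 1)(s + 3)(s + 4) vanishes at s ∈ {-4, -3, -1}; Q'(t) = 36t(t + 1)(t + 3) vanishes at t ∈ {-3, -1, 0}.
Local minima of P (where P''>0): P(-4)=-32, P(-1)=-59. Local minima of Q: Q(-3)=-81, Q(0)=0.
So the global minimum of V is P(-1) + Q(-3) + 2 = -59 − 81 + 2 = -138, attained at (-1, -3).

(-1, -3)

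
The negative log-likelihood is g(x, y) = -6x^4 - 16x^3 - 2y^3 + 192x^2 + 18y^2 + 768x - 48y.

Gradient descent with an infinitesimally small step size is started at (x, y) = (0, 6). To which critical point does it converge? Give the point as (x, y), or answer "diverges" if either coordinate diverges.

diverges

g is separable, so gradient descent decouples: x follows -∂g/∂x, y follows -∂g/∂y.
∂g/∂x = -24(x - 4)(x + 2)(x + 4); at x=0 this is 768, so x decreases.
∂g/∂y = -6(y - 4)(y - 2); at y=6 this is -48, so y increases.
The y-coordinate has no critical point in that direction and runs off to infinity.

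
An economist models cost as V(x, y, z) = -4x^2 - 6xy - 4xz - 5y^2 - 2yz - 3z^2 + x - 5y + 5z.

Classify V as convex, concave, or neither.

concave

V is quadratic, so its Hessian is the constant matrix H = [[-8, -6, -4], [-6, -10, -2], [-4, -2, -6]].
Leading principal minors: -8, 44, -168.
Signs alternate −, +, − ⇒ H ≺ 0 ⇒ concave.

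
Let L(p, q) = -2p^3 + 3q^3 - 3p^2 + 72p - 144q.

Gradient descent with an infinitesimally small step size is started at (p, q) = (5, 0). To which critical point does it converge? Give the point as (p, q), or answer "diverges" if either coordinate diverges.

L is separable, so gradient descent decouples: p follows -∂L/∂p, q follows -∂L/∂q.
∂L/∂p = -6(p - 3)(p + 4); at p=5 this is -108, so p increases.
∂L/∂q = 9(q - 4)(q + 4); at q=0 this is -144, so q increases.
The p-coordinate has no critical point in that direction and runs off to infinity.

diverges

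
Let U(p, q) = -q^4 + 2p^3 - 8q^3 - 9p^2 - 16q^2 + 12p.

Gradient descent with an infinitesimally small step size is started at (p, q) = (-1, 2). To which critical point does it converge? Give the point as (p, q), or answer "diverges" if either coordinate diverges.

U is separable, so gradient descent decouples: p follows -∂U/∂p, q follows -∂U/∂q.
∂U/∂p = 6(p - 2)(p - 1); at p=-1 this is 36, so p decreases.
∂U/∂q = -4q(q + 2)(q + 4); at q=2 this is -192, so q increases.
The p-coordinate has no critical point in that direction and runs off to infinity.

diverges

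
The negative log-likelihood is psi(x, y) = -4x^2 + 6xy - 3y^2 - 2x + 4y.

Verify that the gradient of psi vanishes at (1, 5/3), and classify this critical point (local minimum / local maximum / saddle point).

∇psi = (-8x + 6y - 2, 6x - 6y + 4); substituting (1, 5/3) gives ∇psi = (0, 0), so (1, 5/3) is indeed a critical point.
The Hessian of psi is constant: H = [[-8, 6], [6, -6]].
det(H) = (-8)·(-6) − 6² = 12.
det(H) > 0 and tr(H) = -14 < 0, so H is negative definite and the point is a local maximum.

local maximum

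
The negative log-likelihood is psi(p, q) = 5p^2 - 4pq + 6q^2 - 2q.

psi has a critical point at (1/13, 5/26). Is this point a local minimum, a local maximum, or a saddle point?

local minimum

The Hessian of psi is constant: H = [[10, -4], [-4, 12]].
det(H) = 10·12 − (-4)² = 104.
det(H) > 0 and tr(H) = 22 > 0, so H is positive definite and the point is a local minimum.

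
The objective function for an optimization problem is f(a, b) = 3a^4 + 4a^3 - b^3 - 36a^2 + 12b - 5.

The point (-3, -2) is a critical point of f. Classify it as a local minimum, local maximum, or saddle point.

local minimum

The mixed partial ∂²f/∂a∂b is 0, so the Hessian at any point is diag(f_aa, f_bb) = diag(12(3a^2 + 2a - 6), -6b).
At (-3, -2): H = diag(180, 12).
Both eigenvalues are positive, so H is positive definite: a local minimum.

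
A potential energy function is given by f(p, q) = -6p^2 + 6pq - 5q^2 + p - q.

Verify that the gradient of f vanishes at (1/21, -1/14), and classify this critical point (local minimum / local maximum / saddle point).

local maximum

∇f = (-12p + 6q + 1, 6p - 10q - 1); substituting (1/21, -1/14) gives ∇f = (0, 0), so (1/21, -1/14) is indeed a critical point.
The Hessian of f is constant: H = [[-12, 6], [6, -10]].
det(H) = (-12)·(-10) − 6² = 84.
det(H) > 0 and tr(H) = -22 < 0, so H is negative definite and the point is a local maximum.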